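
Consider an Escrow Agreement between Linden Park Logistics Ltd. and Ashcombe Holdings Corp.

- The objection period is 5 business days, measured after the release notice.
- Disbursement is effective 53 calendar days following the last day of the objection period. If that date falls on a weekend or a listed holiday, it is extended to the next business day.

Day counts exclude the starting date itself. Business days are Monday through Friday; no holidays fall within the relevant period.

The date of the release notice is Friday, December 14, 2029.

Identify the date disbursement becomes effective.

February 12, 2030

From Friday, December 14, 2029, 5 business days (Dec 17, Dec 18, Dec 19, Dec 20, Dec 21, skipping weekends) brings us to Friday, December 21, 2029, which is the last day of the objection period.
The date disbursement becomes effective: December 21, 2029 + 53 days = February 12, 2030. February 12, 2030 is a Tuesday, so no roll-forward applies.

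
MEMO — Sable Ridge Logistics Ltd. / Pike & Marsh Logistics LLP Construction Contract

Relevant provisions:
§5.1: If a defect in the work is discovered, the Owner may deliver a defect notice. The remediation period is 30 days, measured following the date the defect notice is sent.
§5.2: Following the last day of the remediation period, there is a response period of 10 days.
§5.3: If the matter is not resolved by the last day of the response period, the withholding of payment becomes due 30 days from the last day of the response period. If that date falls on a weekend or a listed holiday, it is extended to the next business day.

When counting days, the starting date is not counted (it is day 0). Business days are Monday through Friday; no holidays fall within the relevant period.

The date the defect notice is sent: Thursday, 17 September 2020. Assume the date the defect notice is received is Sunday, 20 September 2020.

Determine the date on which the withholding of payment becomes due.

The last day of the remediation period: 17 September 2020 + 30 days = 17 October 2020.
The last day of the response period: 10 calendar days after 17 October 2020 is 27 October 2020.
The date on which the withholding of payment becomes due: 27 October 2020 + 30 days = 26 November 2020. 26 November 2020 is a Thursday, so no roll-forward applies.

26 November 2020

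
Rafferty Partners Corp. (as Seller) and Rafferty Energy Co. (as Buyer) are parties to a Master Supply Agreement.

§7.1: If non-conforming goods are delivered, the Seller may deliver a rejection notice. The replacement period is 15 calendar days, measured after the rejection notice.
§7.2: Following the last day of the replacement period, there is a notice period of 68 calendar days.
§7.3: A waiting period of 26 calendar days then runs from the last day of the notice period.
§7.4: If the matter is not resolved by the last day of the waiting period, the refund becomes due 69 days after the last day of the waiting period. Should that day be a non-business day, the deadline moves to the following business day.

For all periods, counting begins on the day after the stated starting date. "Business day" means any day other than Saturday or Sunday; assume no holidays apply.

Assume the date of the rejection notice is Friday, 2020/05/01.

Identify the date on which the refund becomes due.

The last day of the replacement period: 2020/05/01 + 15 days = 2020/05/16.
The last day of the notice period: 2020/05/16 + 68 days = 2020/07/23.
The last day of the waiting period: 26 calendar days after 2020/07/23 is 2020/08/18.
The date on which the refund becomes due: 2020/08/18 + 69 days = 2020/10/26. 2020/10/26 is a Monday, so no roll-forward applies.

2020/10/26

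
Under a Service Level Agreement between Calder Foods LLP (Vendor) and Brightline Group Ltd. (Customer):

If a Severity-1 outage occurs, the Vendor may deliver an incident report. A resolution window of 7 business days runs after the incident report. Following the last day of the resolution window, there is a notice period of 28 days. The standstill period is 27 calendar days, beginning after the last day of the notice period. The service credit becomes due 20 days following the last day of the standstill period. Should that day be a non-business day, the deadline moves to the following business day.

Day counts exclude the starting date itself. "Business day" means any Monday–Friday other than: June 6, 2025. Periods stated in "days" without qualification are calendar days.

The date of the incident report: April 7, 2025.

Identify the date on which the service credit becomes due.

The last day of the resolution window: counting 7 business days from Monday, April 7, 2025 (Apr 8, Apr 9, Apr 10, Apr 11, Apr 14, Apr 15, Apr 16, skipping weekends) reaches Wednesday, April 16, 2025.
Adding 28 calendar days to April 16, 2025 gives May 14, 2025, which is the last day of the notice period.
The last day of the standstill period: May 14, 2025 + 27 days = June 10, 2025.
Adding 20 calendar days to June 10, 2025 gives June 30, 2025, which is the date on which the service credit becomes due. June 30, 2025 is a Monday and is not a listed holiday, so no roll-forward applies.

June 30, 2025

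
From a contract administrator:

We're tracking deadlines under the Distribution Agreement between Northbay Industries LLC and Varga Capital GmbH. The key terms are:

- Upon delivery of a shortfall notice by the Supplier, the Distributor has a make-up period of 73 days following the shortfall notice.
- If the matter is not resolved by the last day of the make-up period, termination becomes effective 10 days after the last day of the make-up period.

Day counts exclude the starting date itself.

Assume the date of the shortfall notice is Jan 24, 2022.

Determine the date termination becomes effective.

The last day of the make-up period: Jan 24, 2022 + 73 days = Apr 7, 2022.
The date termination becomes effective: Apr 7, 2022 + 10 days = Apr 17, 2022.

Apr 17, 2022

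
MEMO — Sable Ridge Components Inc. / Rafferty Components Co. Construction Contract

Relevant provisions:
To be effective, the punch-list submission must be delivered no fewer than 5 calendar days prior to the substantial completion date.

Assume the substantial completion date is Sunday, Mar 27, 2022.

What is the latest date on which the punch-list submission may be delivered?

Counting back 5 calendar days from Mar 27, 2022 gives Mar 22, 2022.

Mar 22, 2022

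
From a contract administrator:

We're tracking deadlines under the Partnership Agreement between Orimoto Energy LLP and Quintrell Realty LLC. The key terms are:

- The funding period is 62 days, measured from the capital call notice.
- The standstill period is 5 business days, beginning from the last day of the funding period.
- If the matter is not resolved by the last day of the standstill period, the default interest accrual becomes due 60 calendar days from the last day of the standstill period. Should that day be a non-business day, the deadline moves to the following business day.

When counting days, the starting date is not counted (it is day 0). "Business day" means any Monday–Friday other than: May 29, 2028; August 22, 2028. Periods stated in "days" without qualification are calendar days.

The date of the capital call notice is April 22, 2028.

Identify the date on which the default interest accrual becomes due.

The last day of the funding period: 62 calendar days after April 22, 2028 is June 23, 2028.
The last day of the standstill period: counting 5 business days from Friday, June 23, 2028 (Jun 26, Jun 27, Jun 28, Jun 29, Jun 30, skipping weekends) reaches Friday, June 30, 2028.
The date on which the default interest accrual becomes due: June 30, 2028 + 60 days = August 29, 2028. August 29, 2028 is a Tuesday and is not a listed holiday, so no roll-forward applies.

August 29, 2028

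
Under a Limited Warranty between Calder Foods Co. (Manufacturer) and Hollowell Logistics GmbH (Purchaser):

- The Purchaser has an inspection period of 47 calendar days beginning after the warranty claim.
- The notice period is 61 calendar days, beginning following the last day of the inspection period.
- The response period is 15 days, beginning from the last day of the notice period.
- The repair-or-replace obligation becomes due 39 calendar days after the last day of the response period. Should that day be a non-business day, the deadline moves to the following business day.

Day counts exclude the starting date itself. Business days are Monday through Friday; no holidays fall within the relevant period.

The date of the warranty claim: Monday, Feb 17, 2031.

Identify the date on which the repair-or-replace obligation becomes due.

Jul 29, 2031

The last day of the inspection period: Feb 17, 2031 + 47 days = Apr 5, 2031.
The last day of the notice period: 61 calendar days after Apr 5, 2031 is Jun 5, 2031.
The last day of the response period: Jun 5, 2031 + 15 days = Jun 20, 2031.
The date on which the repair-or-replace obligation becomes due: Jun 20, 2031 + 39 days = Jul 29, 2031. Jul 29, 2031 is a Tuesday, so no roll-forward applies.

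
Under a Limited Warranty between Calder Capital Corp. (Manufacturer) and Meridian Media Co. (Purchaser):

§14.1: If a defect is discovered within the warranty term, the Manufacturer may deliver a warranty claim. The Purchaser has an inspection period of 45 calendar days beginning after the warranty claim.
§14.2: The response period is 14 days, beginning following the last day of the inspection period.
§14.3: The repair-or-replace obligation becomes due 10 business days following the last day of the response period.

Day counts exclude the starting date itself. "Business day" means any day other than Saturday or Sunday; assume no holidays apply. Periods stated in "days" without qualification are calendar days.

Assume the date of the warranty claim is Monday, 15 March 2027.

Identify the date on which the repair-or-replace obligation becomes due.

The last day of the inspection period: 45 calendar days after 15 March 2027 is 29 April 2027.
The last day of the response period: 29 April 2027 + 14 days = 13 May 2027.
The date on which the repair-or-replace obligation becomes due: counting 10 business days from Thursday, 13 May 2027 (May 14, May 17, May 18, May 19, May 20, May 21, May 24, May 25, May 26, May 27, skipping weekends) reaches Thursday, 27 May 2027.

27 May 2027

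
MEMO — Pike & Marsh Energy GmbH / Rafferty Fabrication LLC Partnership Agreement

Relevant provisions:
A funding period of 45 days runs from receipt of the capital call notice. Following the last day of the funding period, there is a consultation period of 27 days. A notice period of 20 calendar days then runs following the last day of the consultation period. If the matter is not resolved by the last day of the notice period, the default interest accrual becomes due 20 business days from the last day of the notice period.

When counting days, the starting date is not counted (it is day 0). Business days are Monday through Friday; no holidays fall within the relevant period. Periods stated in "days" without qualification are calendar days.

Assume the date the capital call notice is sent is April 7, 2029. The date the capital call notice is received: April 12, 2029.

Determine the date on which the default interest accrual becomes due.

The last day of the funding period: April 12, 2029 + 45 days = May 27, 2029.
Adding 27 calendar days to May 27, 2029 gives June 23, 2029, which is the last day of the consultation period.
The last day of the notice period: 20 calendar days after June 23, 2029 is July 13, 2029.
From Friday, July 13, 2029, 20 business days (Jul 16, Jul 17, Jul 18, Jul 19, …, Aug 8, Aug 9, Aug 10, skipping weekends) brings us to Friday, August 10, 2029, which is the date on which the default interest accrual becomes due.

August 10, 2029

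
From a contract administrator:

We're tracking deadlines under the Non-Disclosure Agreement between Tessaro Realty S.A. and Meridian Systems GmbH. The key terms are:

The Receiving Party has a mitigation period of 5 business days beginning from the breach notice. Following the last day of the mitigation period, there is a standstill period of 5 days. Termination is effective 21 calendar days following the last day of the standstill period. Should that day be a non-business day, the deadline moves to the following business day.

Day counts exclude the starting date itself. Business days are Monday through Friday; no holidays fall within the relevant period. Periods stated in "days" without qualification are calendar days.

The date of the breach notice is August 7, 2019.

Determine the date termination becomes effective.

September 9, 2019

The last day of the mitigation period: counting 5 business days from Wednesday, August 7, 2019 (Aug 8, Aug 9, Aug 12, Aug 13, Aug 14, skipping weekends) reaches Wednesday, August 14, 2019.
Adding 5 calendar days to August 14, 2019 gives August 19, 2019, which is the last day of the standstill period.
The date termination becomes effective: August 19, 2019 + 21 days = September 9, 2019. September 9, 2019 is a Monday, so no roll-forward applies.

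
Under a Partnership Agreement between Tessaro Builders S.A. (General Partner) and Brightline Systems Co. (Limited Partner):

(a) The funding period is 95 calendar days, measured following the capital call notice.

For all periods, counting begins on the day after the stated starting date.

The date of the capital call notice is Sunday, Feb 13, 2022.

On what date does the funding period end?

The last day of the funding period: 95 calendar days after Feb 13, 2022 is May 19, 2022.

May 19, 2022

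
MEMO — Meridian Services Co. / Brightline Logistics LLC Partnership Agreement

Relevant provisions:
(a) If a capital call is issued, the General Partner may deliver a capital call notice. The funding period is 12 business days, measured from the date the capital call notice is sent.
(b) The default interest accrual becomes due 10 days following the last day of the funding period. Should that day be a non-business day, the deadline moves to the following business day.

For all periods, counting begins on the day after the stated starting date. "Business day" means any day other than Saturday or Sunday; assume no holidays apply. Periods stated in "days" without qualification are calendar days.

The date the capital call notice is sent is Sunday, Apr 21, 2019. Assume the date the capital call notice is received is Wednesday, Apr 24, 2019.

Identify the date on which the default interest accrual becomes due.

May 17, 2019

The last day of the funding period: 12 business days after Sunday, Apr 21, 2019, skipping weekends — Apr 22, Apr 23, Apr 24, Apr 25, …, May 3, May 6, May 7 — lands on Tuesday, May 7, 2019.
The date on which the default interest accrual becomes due: May 7, 2019 + 10 days = May 17, 2019. May 17, 2019 is a Friday, so no roll-forward applies.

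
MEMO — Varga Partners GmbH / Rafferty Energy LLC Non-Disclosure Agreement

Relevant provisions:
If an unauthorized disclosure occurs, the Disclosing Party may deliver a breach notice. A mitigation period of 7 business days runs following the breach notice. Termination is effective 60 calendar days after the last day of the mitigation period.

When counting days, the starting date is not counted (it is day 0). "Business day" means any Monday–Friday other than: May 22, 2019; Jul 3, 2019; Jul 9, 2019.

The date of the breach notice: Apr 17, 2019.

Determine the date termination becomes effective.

The last day of the mitigation period: counting 7 business days from Wednesday, Apr 17, 2019 (Apr 18, Apr 19, Apr 22, Apr 23, Apr 24, Apr 25, Apr 26, skipping weekends) reaches Friday, Apr 26, 2019.
The date termination becomes effective: 60 calendar days after Apr 26, 2019 is Jun 25, 2019.

Jun 25, 2019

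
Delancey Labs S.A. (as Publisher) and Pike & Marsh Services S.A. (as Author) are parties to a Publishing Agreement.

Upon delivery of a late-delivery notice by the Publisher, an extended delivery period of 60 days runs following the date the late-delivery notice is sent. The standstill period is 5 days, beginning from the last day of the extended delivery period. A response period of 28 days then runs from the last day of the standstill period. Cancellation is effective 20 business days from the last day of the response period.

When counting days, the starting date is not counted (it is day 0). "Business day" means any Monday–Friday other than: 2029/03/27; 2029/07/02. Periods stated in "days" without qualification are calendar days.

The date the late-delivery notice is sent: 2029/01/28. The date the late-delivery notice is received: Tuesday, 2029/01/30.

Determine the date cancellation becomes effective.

The last day of the extended delivery period: 60 calendar days after 2029/01/28 is 2029/03/29.
Adding 5 calendar days to 2029/03/29 gives 2029/04/03, which is the last day of the standstill period.
The last day of the response period: 2029/04/03 + 28 days = 2029/05/01.
The date cancellation becomes effective: counting 20 business days from Tuesday, 2029/05/01 (May 2, May 3, May 4, May 7, …, May 25, May 28, May 29, skipping weekends) reaches Tuesday, 2029/05/29.

2029/05/29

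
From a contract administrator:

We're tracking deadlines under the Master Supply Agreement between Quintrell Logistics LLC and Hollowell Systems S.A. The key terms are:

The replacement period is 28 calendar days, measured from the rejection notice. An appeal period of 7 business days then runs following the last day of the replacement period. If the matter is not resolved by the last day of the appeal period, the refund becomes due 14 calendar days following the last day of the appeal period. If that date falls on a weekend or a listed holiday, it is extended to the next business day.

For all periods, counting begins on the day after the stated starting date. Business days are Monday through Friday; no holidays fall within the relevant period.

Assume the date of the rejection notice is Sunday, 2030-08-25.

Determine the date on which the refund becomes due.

The last day of the replacement period: 2030-08-25 + 28 days = 2030-09-22.
From Sunday, 2030-09-22, 7 business days (Sep 23, Sep 24, Sep 25, Sep 26, Sep 27, Sep 30, Oct 1, skipping weekends) brings us to Tuesday, 2030-10-01, which is the last day of the appeal period.
The date on which the refund becomes due: 14 calendar days after 2030-10-01 is 2030-10-15. 2030-10-15 is a Tuesday, so no roll-forward applies.

2030-10-15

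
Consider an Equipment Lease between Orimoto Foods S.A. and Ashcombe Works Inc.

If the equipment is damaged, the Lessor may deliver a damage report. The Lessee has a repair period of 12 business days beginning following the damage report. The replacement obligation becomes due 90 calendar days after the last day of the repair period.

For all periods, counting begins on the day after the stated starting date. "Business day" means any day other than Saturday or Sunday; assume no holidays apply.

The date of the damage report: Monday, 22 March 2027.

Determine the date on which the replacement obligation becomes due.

The last day of the repair period: 12 business days after Monday, 22 March 2027, skipping weekends — Mar 23, Mar 24, Mar 25, Mar 26, …, Apr 5, Apr 6, Apr 7 — lands on Wednesday, 7 April 2027.
The date on which the replacement obligation becomes due: 90 calendar days after 7 April 2027 is 6 July 2027.

6 July 2027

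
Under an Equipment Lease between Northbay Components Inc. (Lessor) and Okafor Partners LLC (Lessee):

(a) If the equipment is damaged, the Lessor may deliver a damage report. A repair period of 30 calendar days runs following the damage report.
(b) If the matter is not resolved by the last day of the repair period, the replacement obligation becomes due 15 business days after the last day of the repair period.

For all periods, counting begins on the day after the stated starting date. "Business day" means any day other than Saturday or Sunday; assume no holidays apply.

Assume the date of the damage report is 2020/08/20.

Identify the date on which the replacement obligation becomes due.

2020/10/09

The last day of the repair period: 30 calendar days after 2020/08/20 is 2020/09/19.
From Saturday, 2020/09/19, 15 business days (Sep 21, Sep 22, Sep 23, Sep 24, …, Oct 7, Oct 8, Oct 9, skipping weekends) brings us to Friday, 2020/10/09, which is the date on which the replacement obligation becomes due.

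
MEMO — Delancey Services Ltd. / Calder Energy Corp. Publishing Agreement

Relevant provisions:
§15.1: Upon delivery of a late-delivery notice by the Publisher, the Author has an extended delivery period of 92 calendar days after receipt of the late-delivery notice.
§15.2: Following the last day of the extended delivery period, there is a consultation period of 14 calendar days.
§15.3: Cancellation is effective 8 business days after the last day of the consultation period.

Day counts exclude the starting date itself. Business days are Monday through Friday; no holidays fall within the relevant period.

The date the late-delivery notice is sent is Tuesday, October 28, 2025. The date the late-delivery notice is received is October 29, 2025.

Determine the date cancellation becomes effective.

February 24, 2026

Adding 92 calendar days to October 29, 2025 gives January 29, 2026, which is the last day of the extended delivery period.
The last day of the consultation period: 14 calendar days after January 29, 2026 is February 12, 2026.
From Thursday, February 12, 2026, 8 business days (Feb 13, Feb 16, Feb 17, Feb 18, Feb 19, Feb 20, Feb 23, Feb 24, skipping weekends) brings us to Tuesday, February 24, 2026, which is the date cancellation becomes effective.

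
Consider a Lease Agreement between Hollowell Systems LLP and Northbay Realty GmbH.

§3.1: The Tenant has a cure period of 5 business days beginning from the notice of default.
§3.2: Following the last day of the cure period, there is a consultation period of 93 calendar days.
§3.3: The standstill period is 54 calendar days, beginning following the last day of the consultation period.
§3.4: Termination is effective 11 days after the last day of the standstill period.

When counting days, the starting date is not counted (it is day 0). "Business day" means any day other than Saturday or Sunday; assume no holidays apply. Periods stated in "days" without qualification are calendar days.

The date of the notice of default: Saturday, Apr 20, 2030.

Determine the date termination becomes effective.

Oct 1, 2030

The last day of the cure period: counting 5 business days from Saturday, Apr 20, 2030 (Apr 22, Apr 23, Apr 24, Apr 25, Apr 26, skipping weekends) reaches Friday, Apr 26, 2030.
Adding 93 calendar days to Apr 26, 2030 gives Jul 28, 2030, which is the last day of the consultation period.
The last day of the standstill period: 54 calendar days after Jul 28, 2030 is Sep 20, 2030.
The date termination becomes effective: Sep 20, 2030 + 11 days = Oct 1, 2030.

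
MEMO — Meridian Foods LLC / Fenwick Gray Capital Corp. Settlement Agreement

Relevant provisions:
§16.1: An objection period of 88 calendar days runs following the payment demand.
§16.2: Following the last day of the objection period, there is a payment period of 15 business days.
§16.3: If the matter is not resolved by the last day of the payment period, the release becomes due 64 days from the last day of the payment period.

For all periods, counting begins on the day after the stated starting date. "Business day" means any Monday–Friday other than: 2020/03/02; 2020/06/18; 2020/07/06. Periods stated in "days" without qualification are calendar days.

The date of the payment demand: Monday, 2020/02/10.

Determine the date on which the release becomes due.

2020/08/01

The last day of the objection period: 88 calendar days after 2020/02/10 is 2020/05/08.
From Friday, 2020/05/08, 15 business days (May 11, May 12, May 13, May 14, …, May 27, May 28, May 29, skipping weekends) brings us to Friday, 2020/05/29, which is the last day of the payment period.
The date on which the release becomes due: 2020/05/29 + 64 days = 2020/08/01.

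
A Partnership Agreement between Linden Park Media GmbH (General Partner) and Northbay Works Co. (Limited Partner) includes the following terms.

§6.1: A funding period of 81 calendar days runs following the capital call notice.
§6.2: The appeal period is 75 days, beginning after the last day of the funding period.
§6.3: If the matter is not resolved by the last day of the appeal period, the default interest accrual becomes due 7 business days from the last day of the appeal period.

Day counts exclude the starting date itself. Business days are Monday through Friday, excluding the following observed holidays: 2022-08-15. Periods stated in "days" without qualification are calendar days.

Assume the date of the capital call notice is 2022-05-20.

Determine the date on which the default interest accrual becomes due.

Adding 81 calendar days to 2022-05-20 gives 2022-08-09, which is the last day of the funding period.
The last day of the appeal period: 75 calendar days after 2022-08-09 is 2022-10-23.
From Sunday, 2022-10-23, 7 business days (Oct 24, Oct 25, Oct 26, Oct 27, Oct 28, Oct 31, Nov 1, skipping weekends) brings us to Tuesday, 2022-11-01, which is the date on which the default interest accrual becomes due.

2022-11-01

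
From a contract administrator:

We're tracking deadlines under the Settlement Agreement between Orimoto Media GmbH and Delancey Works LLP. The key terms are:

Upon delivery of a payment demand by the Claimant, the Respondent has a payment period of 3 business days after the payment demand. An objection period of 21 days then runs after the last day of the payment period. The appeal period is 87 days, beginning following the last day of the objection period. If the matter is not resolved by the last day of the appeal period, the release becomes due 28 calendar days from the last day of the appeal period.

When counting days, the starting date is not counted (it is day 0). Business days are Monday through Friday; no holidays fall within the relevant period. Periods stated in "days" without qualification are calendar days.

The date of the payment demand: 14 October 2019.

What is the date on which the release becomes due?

1 March 2020

From Monday, 14 October 2019, 3 business days (Oct 15, Oct 16, Oct 17, skipping weekends) brings us to Thursday, 17 October 2019, which is the last day of the payment period.
Adding 21 calendar days to 17 October 2019 gives 7 November 2019, which is the last day of the objection period.
The last day of the appeal period: 87 calendar days after 7 November 2019 is 2 February 2020.
Adding 28 calendar days to 2 February 2020 gives 1 March 2020, which is the date on which the release becomes due.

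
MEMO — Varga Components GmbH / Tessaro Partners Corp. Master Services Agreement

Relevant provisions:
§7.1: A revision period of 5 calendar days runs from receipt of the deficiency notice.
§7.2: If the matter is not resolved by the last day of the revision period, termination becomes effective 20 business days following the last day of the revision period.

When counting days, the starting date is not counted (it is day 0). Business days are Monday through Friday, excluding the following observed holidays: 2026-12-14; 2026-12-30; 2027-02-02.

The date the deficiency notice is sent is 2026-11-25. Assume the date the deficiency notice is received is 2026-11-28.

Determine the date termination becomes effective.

2027-01-04

The last day of the revision period: 2026-11-28 + 5 days = 2026-12-03.
The date termination becomes effective: 20 business days after Thursday, 2026-12-03, skipping weekends and the listed holidays on Dec 14, Dec 30 — Dec 4, Dec 7, Dec 8, Dec 9, …, Dec 31, Jan 1, Jan 4 — lands on Monday, 2027-01-04.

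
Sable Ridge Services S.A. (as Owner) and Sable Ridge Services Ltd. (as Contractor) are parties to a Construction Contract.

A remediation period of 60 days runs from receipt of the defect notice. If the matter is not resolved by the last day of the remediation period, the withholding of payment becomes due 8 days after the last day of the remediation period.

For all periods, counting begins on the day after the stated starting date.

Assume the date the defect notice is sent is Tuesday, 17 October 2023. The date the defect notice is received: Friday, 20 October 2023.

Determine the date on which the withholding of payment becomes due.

The last day of the remediation period: 60 calendar days after 20 October 2023 is 19 December 2023.
The date on which the withholding of payment becomes due: 19 December 2023 + 8 days = 27 December 2023.

27 December 2023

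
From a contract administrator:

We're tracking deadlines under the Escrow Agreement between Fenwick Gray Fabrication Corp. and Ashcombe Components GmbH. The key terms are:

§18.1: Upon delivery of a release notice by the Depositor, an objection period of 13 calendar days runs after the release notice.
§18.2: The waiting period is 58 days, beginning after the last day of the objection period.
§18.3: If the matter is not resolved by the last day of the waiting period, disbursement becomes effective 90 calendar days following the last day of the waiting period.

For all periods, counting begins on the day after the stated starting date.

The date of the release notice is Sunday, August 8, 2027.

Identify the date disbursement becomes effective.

January 16, 2028

Adding 13 calendar days to August 8, 2027 gives August 21, 2027, which is the last day of the objection period.
Adding 58 calendar days to August 21, 2027 gives October 18, 2027, which is the last day of the waiting period.
The date disbursement becomes effective: October 18, 2027 + 90 days = January 16, 2028.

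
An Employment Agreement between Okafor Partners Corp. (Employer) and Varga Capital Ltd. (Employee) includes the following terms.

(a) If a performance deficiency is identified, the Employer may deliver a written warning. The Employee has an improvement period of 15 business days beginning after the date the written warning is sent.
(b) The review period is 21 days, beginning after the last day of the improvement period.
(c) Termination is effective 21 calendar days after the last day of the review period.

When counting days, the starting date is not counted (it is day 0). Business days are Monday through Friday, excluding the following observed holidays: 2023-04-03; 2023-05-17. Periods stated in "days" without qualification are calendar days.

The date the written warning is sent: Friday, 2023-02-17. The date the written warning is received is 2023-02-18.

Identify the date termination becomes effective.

The last day of the improvement period: counting 15 business days from Friday, 2023-02-17 (Feb 20, Feb 21, Feb 22, Feb 23, …, Mar 8, Mar 9, Mar 10, skipping weekends) reaches Friday, 2023-03-10.
The last day of the review period: 2023-03-10 + 21 days = 2023-03-31.
Adding 21 calendar days to 2023-03-31 gives 2023-04-21, which is the date termination becomes effective.

2023-04-21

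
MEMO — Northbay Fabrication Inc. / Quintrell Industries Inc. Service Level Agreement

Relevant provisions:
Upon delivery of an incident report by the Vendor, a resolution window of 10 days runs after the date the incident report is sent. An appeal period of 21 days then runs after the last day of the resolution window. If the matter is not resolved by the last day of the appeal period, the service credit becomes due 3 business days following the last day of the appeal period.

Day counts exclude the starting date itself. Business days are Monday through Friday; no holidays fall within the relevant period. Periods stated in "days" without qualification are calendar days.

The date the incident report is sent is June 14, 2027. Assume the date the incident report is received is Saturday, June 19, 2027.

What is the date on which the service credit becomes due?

July 20, 2027

The last day of the resolution window: June 14, 2027 + 10 days = June 24, 2027.
The last day of the appeal period: June 24, 2027 + 21 days = July 15, 2027.
The date on which the service credit becomes due: counting 3 business days from Thursday, July 15, 2027 (Jul 16, Jul 19, Jul 20, skipping weekends) reaches Tuesday, July 20, 2027.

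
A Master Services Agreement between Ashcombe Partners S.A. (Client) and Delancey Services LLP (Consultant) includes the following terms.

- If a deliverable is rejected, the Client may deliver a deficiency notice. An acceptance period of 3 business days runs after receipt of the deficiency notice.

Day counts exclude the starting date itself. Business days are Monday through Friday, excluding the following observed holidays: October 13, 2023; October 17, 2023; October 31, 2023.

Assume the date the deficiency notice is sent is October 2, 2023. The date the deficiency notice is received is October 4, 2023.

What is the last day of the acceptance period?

From Wednesday, October 4, 2023, 3 business days (Oct 5, Oct 6, Oct 9, skipping weekends) brings us to Monday, October 9, 2023, which is the last day of the acceptance period.

October 9, 2023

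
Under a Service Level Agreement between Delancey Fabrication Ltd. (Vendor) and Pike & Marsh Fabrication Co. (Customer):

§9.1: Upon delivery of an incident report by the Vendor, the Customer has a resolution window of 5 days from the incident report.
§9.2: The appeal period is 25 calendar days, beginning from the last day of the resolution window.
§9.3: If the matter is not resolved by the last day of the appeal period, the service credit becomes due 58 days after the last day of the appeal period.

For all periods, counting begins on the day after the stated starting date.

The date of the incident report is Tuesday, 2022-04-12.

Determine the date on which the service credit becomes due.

2022-07-09

The last day of the resolution window: 2022-04-12 + 5 days = 2022-04-17.
The last day of the appeal period: 25 calendar days after 2022-04-17 is 2022-05-12.
Adding 58 calendar days to 2022-05-12 gives 2022-07-09, which is the date on which the service credit becomes due.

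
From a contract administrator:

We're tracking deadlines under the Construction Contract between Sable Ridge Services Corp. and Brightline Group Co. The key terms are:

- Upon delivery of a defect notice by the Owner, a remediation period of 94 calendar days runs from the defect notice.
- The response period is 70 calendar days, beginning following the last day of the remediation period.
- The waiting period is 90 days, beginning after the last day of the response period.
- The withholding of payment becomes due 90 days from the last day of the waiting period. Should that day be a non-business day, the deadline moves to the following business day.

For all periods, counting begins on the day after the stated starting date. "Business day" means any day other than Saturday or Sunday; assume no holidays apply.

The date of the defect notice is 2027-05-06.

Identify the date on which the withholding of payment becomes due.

2028-04-14

The last day of the remediation period: 94 calendar days after 2027-05-06 is 2027-08-08.
The last day of the response period: 70 calendar days after 2027-08-08 is 2027-10-17.
Adding 90 calendar days to 2027-10-17 gives 2028-01-15, which is the last day of the waiting period.
Adding 90 calendar days to 2028-01-15 gives 2028-04-14, which is the date on which the withholding of payment becomes due. 2028-04-14 is a Friday, so no roll-forward applies.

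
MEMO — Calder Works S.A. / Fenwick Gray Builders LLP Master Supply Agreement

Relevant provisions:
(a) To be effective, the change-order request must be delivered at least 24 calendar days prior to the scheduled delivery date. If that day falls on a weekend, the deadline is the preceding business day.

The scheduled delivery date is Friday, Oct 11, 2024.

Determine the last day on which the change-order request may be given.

Sep 17, 2024

Counting back 24 calendar days from Oct 11, 2024 gives Sep 17, 2024. That is a Tuesday, so no adjustment is needed.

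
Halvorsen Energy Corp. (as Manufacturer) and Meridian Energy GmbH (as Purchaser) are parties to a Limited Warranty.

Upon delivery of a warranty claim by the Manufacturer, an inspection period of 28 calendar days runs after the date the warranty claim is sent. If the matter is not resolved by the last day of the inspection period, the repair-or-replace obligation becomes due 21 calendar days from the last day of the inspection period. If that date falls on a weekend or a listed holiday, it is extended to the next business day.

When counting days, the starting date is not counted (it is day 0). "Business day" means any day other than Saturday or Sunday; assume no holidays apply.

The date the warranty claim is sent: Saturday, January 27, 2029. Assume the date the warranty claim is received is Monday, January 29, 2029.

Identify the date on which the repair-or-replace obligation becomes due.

Adding 28 calendar days to January 27, 2029 gives February 24, 2029, which is the last day of the inspection period.
The date on which the repair-or-replace obligation becomes due: February 24, 2029 + 21 days = March 17, 2029. That falls on a Saturday, so it rolls to the next business day, Monday, March 19, 2029.

March 19, 2029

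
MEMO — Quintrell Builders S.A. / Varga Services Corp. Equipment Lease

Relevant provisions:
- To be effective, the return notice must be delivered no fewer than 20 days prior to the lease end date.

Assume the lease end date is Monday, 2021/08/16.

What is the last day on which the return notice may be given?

Counting back 20 calendar days from 2021/08/16 gives 2021/07/27.

2021/07/27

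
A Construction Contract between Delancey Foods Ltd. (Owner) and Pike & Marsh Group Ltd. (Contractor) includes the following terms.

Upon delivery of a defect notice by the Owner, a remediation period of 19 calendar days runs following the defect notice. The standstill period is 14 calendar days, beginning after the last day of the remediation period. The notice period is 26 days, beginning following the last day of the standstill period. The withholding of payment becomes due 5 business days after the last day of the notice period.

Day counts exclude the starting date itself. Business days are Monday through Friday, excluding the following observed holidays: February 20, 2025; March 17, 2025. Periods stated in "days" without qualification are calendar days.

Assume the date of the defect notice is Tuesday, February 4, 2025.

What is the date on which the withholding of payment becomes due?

April 11, 2025

The last day of the remediation period: February 4, 2025 + 19 days = February 23, 2025.
The last day of the standstill period: February 23, 2025 + 14 days = March 9, 2025.
The last day of the notice period: March 9, 2025 + 26 days = April 4, 2025.
The date on which the withholding of payment becomes due: 5 business days after Friday, April 4, 2025, skipping weekends — Apr 7, Apr 8, Apr 9, Apr 10, Apr 11 — lands on Friday, April 11, 2025.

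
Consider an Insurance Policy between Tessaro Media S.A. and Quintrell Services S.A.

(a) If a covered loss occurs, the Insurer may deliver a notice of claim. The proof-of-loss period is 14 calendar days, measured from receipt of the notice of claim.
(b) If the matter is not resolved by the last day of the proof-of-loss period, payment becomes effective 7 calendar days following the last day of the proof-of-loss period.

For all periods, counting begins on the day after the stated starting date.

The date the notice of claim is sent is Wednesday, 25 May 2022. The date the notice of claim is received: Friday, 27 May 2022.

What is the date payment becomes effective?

The last day of the proof-of-loss period: 14 calendar days after 27 May 2022 is 10 June 2022.
Adding 7 calendar days to 10 June 2022 gives 17 June 2022, which is the date payment becomes effective.

17 June 2022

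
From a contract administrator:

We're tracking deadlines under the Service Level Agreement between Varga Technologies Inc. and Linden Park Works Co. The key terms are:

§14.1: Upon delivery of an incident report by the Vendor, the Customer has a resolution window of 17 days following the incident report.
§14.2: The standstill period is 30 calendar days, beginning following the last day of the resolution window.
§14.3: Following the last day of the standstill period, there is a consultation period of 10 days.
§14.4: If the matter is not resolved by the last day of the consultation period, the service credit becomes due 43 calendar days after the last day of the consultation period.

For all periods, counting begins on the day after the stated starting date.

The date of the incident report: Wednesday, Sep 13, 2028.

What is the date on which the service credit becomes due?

Dec 22, 2028

The last day of the resolution window: 17 calendar days after Sep 13, 2028 is Sep 30, 2028.
Adding 30 calendar days to Sep 30, 2028 gives Oct 30, 2028, which is the last day of the standstill period.
The last day of the consultation period: 10 calendar days after Oct 30, 2028 is Nov 9, 2028.
The date on which the service credit becomes due: 43 calendar days after Nov 9, 2028 is Dec 22, 2028.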